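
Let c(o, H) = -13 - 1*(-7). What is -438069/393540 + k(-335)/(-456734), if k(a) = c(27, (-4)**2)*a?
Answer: -33478670341/29957183060 ≈ -1.1175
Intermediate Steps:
c(o, H) = -6 (c(o, H) = -13 + 7 = -6)
k(a) = -6*a
-438069/393540 + k(-335)/(-456734) = -438069/393540 - 6*(-335)/(-456734) = -438069*1/393540 + 2010*(-1/456734) = -146023/131180 - 1005/228367 = -33478670341/29957183060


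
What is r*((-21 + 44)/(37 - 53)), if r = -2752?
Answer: 3956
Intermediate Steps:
r*((-21 + 44)/(37 - 53)) = -2752*(-21 + 44)/(37 - 53) = -63296/(-16) = -63296*(-1)/16 = -2752*(-23/16) = 3956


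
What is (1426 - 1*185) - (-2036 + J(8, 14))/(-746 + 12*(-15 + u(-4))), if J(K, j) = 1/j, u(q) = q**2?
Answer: 12724013/10276 ≈ 1238.2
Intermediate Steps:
(1426 - 1*185) - (-2036 + J(8, 14))/(-746 + 12*(-15 + u(-4))) = (1426 - 1*185) - (-2036 + 1/14)/(-746 + 12*(-15 + (-4)**2)) = (1426 - 185) - (-2036 + 1/14)/(-746 + 12*(-15 + 16)) = 1241 - (-28503)/(14*(-746 + 12*1)) = 1241 - (-28503)/(14*(-746 + 12)) = 1241 - (-28503)/(14*(-734)) = 1241 - (-28503)*(-1)/(14*734) = 1241 - 1*28503/10276 = 1241 - 28503/10276 = 12724013/10276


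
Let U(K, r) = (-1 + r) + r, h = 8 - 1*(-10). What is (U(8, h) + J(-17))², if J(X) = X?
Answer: 324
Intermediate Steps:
h = 18 (h = 8 + 10 = 18)
U(K, r) = -1 + 2*r
(U(8, h) + J(-17))² = ((-1 + 2*18) - 17)² = ((-1 + 36) - 17)² = (35 - 17)² = 18² = 324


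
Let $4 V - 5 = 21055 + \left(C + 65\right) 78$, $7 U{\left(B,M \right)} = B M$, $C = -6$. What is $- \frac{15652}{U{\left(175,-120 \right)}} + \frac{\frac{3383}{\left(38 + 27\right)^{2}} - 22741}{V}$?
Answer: $\frac{906820429}{542109750} \approx 1.6728$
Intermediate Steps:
$U{\left(B,M \right)} = \frac{B M}{7}$
$V = \frac{12831}{2}$ ($V = \frac{5}{4} + \frac{21055 + \left(-6 + 65\right) 78}{4} = \frac{5}{4} + \frac{21055 + 59 \cdot 78}{4} = \frac{5}{4} + \frac{21055 + 4602}{4} = \frac{5}{4} + \frac{1}{4} \cdot 25657 = \frac{5}{4} + \frac{25657}{4} = \frac{12831}{2} \approx 6415.5$)
$- \frac{15652}{U{\left(175,-120 \right)}} + \frac{\frac{3383}{\left(38 + 27\right)^{2}} - 22741}{V} = - \frac{15652}{\frac{1}{7} \cdot 175 \left(-120\right)} + \frac{\frac{3383}{\left(38 + 27\right)^{2}} - 22741}{\frac{12831}{2}} = - \frac{15652}{-3000} + \left(\frac{3383}{65^{2}} - 22741\right) \frac{2}{12831} = \left(-15652\right) \left(- \frac{1}{3000}\right) + \left(\frac{3383}{4225} - 22741\right) \frac{2}{12831} = \frac{3913}{750} + \left(3383 \cdot \frac{1}{4225} - 22741\right) \frac{2}{12831} = \frac{3913}{750} + \left(\frac{3383}{4225} - 22741\right) \frac{2}{12831} = \frac{3913}{750} - \frac{192154684}{54210975} = \frac{906820429}{542109750}$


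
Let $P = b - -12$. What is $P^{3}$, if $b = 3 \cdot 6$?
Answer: $27000$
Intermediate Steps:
$b = 18$
$P = 30$ ($P = 18 - -12 = 18 + 12 = 30$)
$P^{3} = 30^{3} = 27000$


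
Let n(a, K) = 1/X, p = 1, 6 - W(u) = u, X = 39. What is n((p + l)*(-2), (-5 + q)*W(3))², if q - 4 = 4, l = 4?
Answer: 1/1521 ≈ 0.00065746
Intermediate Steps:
W(u) = 6 - u
q = 8 (q = 4 + 4 = 8)
n(a, K) = 1/39
n((p + l)*(-2), (-5 + q)*W(3))² = (1/39)² = 1/1521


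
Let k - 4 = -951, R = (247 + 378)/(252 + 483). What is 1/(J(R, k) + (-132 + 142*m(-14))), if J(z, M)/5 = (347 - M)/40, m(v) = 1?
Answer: 4/687 ≈ 0.0058224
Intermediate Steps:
R = 125/147 (R = 625/735 = 625*(1/735) = 125/147 ≈ 0.85034)
k = -947 (k = 4 - 951 = -947)
J(z, M) = 347/8 - M/8 (J(z, M) = 5*((347 - M)/40) = 5*((347 - M)*(1/40)) = 5*(347/40 - M/40) = 347/8 - M/8)
1/(J(R, k) + (-132 + 142*m(-14))) = 1/((347/8 - ⅛*(-947)) + (-132 + 142*1)) = 1/((347/8 + 947/8) + (-132 + 142)) = 1/(647/4 + 10) = 1/(687/4) = 4/687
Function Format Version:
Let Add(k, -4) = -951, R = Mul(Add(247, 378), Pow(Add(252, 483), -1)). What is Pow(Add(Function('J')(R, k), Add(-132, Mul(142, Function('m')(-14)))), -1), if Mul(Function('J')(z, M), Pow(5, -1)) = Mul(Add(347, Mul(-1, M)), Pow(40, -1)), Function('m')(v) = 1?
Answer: Rational(4, 687) ≈ 0.0058224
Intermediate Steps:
R = Rational(125, 147) (R = Mul(625, Pow(735, -1)) = Mul(625, Rational(1, 735)) = Rational(125, 147) ≈ 0.85034)
k = -947 (k = Add(4, -951) = -947)
Function('J')(z, M) = Add(Rational(347, 8), Mul(Rational(-1, 8), M)) (Function('J')(z, M) = Mul(5, Mul(Add(347, Mul(-1, M)), Pow(40, -1))) = Mul(5, Mul(Add(347, Mul(-1, M)), Rational(1, 40))) = Mul(5, Add(Rational(347, 40), Mul(Rational(-1, 40), M))) = Add(Rational(347, 8), Mul(Rational(-1, 8), M)))
Pow(Add(Function('J')(R, k), Add(-132, Mul(142, Function('m')(-14)))), -1) = Pow(Add(Add(Rational(347, 8), Mul(Rational(-1, 8), -947)), Add(-132, Mul(142, 1))), -1) = Pow(Add(Add(Rational(347, 8), Rational(947, 8)), Add(-132, 142)), -1) = Pow(Add(Rational(647, 4), 10), -1) = Pow(Rational(687, 4), -1) = Rational(4, 687)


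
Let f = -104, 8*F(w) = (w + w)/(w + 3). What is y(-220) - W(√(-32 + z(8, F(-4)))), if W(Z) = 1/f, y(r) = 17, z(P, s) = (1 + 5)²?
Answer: 1769/104 ≈ 17.010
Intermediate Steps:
F(w) = w/(4*(3 + w)) (F(w) = ((w + w)/(w + 3))/8 = ((2*w)/(3 + w))/8 = (2*w/(3 + w))/8 = w/(4*(3 + w)))
z(P, s) = 36 (z(P, s) = 6² = 36)
W(Z) = -1/104 (W(Z) = 1/(-104) = -1/104)
y(-220) - W(√(-32 + z(8, F(-4)))) = 17 - 1*(-1/104) = 17 + 1/104 = 1769/104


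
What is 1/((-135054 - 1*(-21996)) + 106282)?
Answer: -1/6776 ≈ -0.00014758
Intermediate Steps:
1/((-135054 - 1*(-21996)) + 106282) = 1/((-135054 + 21996) + 106282) = 1/(-113058 + 106282) = 1/(-6776) = -1/6776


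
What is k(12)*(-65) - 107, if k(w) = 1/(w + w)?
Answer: -2633/24 ≈ -109.71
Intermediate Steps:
k(w) = 1/(2*w)
k(12)*(-65) - 107 = ((1/2)/12)*(-65) - 107 = ((1/2)*(1/12))*(-65) - 107 = (1/24)*(-65) - 107 = -65/24 - 107 = -2633/24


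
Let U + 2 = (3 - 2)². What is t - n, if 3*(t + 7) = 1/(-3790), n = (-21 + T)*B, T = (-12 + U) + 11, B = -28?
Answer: -7401871/11370 ≈ -651.00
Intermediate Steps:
U = -1 (U = -2 + (3 - 2)² = -2 + 1² = -2 + 1 = -1)
T = -2 (T = (-12 - 1) + 11 = -13 + 11 = -2)
n = 644 (n = (-21 - 2)*(-28) = -23*(-28) = 644)
t = -79591/11370 (t = -7 + (⅓)/(-3790) = -7 + (⅓)*(-1/3790) = -7 - 1/11370 = -79591/11370 ≈ -7.0001)
t - n = -79591/11370 - 1*644 = -79591/11370 - 644 = -7401871/11370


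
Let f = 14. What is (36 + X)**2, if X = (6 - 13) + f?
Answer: 1849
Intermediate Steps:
X = 7 (X = (6 - 13) + 14 = -7 + 14 = 7)
(36 + X)**2 = (36 + 7)**2 = 43**2 = 1849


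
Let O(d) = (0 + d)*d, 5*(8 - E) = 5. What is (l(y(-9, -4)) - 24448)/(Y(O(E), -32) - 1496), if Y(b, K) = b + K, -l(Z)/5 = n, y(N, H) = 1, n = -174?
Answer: 23578/1479 ≈ 15.942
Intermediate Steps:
l(Z) = 870 (l(Z) = -5*(-174) = 870)
E = 7 (E = 8 - ⅕*5 = 8 - 1 = 7)
O(d) = d² (O(d) = d*d = d²)
Y(b, K) = K + b
(l(y(-9, -4)) - 24448)/(Y(O(E), -32) - 1496) = (870 - 24448)/((-32 + 7²) - 1496) = -23578/((-32 + 49) - 1496) = -23578/(17 - 1496) = -23578/(-1479) = -23578*(-1/1479) = 23578/1479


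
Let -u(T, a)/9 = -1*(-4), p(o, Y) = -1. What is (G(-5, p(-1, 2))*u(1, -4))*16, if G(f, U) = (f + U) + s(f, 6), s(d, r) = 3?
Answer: 1728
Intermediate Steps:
u(T, a) = -36 (u(T, a) = -(-9)*(-4) = -9*4 = -36)
G(f, U) = 3 + U + f (G(f, U) = (f + U) + 3 = (U + f) + 3 = 3 + U + f)
(G(-5, p(-1, 2))*u(1, -4))*16 = ((3 - 1 - 5)*(-36))*16 = -3*(-36)*16 = 108*16 = 1728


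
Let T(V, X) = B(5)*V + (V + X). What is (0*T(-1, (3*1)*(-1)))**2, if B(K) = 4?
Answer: 0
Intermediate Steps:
T(V, X) = X + 5*V (T(V, X) = 4*V + (V + X) = X + 5*V)
(0*T(-1, (3*1)*(-1)))**2 = (0*((3*1)*(-1) + 5*(-1)))**2 = (0*(3*(-1) - 5))**2 = (0*(-3 - 5))**2 = (0*(-8))**2 = 0**2 = 0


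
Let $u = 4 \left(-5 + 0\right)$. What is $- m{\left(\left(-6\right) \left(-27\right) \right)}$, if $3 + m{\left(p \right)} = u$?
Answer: $23$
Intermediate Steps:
$u = -20$ ($u = 4 \left(-5\right) = -20$)
$m{\left(p \right)} = -23$ ($m{\left(p \right)} = -3 - 20 = -23$)
$- m{\left(\left(-6\right) \left(-27\right) \right)} = \left(-1\right) \left(-23\right) = 23$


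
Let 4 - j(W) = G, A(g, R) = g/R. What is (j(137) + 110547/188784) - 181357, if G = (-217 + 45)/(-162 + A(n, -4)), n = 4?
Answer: -620063471807/3419088 ≈ -1.8135e+5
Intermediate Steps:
G = 172/163 (G = (-217 + 45)/(-162 + 4/(-4)) = -172/(-162 + 4*(-¼)) = -172/(-162 - 1) = -172/(-163) = -172*(-1/163) = 172/163 ≈ 1.0552)
j(W) = 480/163 (j(W) = 4 - 1*172/163 = 4 - 172/163 = 480/163)
(j(137) + 110547/188784) - 181357 = (480/163 + 110547/188784) - 181357 = (480/163 + 110547*(1/188784)) - 181357 = (480/163 + 12283/20976) - 181357 = 12070609/3419088 - 181357 = -620063471807/3419088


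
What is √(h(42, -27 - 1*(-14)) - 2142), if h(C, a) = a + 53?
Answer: I*√2102 ≈ 45.848*I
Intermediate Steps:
h(C, a) = 53 + a
√(h(42, -27 - 1*(-14)) - 2142) = √((53 + (-27 - 1*(-14))) - 2142) = √((53 + (-27 + 14)) - 2142) = √((53 - 13) - 2142) = √(40 - 2142) = √(-2102) = I*√2102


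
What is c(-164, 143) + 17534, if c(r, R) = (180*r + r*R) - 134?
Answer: -35572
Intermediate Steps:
c(r, R) = -134 + 180*r + R*r (c(r, R) = (180*r + R*r) - 134 = -134 + 180*r + R*r)
c(-164, 143) + 17534 = (-134 + 180*(-164) + 143*(-164)) + 17534 = (-134 - 29520 - 23452) + 17534 = -53106 + 17534 = -35572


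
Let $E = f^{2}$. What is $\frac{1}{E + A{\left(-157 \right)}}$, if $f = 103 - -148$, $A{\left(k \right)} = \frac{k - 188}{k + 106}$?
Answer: $\frac{17}{1071132} \approx 1.5871 \cdot 10^{-5}$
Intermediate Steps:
$A{\left(k \right)} = \frac{-188 + k}{106 + k}$
$f = 251$ ($f = 103 + 148 = 251$)
$E = 63001$ ($E = 251^{2} = 63001$)
$\frac{1}{E + A{\left(-157 \right)}} = \frac{1}{63001 + \frac{-188 - 157}{106 - 157}} = \frac{1}{63001 + \frac{1}{-51} \left(-345\right)} = \frac{1}{63001 - - \frac{115}{17}} = \frac{1}{63001 + \frac{115}{17}} = \frac{1}{\frac{1071132}{17}} = \frac{17}{1071132}$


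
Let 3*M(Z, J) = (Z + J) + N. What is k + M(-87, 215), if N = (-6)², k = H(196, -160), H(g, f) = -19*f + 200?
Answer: 9884/3 ≈ 3294.7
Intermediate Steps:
H(g, f) = 200 - 19*f
k = 3240 (k = 200 - 19*(-160) = 200 + 3040 = 3240)
N = 36
M(Z, J) = 12 + J/3 + Z/3 (M(Z, J) = ((Z + J) + 36)/3 = ((J + Z) + 36)/3 = (36 + J + Z)/3 = 12 + J/3 + Z/3)
k + M(-87, 215) = 3240 + (12 + (⅓)*215 + (⅓)*(-87)) = 3240 + (12 + 215/3 - 29) = 3240 + 164/3 = 9884/3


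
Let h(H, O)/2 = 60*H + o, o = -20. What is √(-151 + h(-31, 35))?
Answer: I*√3911 ≈ 62.538*I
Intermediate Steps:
h(H, O) = -40 + 120*H (h(H, O) = 2*(60*H - 20) = 2*(-20 + 60*H) = -40 + 120*H)
√(-151 + h(-31, 35)) = √(-151 + (-40 + 120*(-31))) = √(-151 + (-40 - 3720)) = √(-151 - 3760) = √(-3911) = I*√3911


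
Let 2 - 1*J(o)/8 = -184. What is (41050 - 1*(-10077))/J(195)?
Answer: 51127/1488 ≈ 34.360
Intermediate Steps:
J(o) = 1488 (J(o) = 16 - 8*(-184) = 16 + 1472 = 1488)
(41050 - 1*(-10077))/J(195) = (41050 - 1*(-10077))/1488 = (41050 + 10077)*(1/1488) = 51127*(1/1488) = 51127/1488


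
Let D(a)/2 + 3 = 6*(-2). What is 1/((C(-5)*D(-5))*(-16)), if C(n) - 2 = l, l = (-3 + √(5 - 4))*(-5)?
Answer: 1/5760 ≈ 0.00017361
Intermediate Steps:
D(a) = -30 (D(a) = -6 + 2*(6*(-2)) = -6 + 2*(-12) = -6 - 24 = -30)
l = 10 (l = (-3 + √1)*(-5) = (-3 + 1)*(-5) = -2*(-5) = 10)
C(n) = 12 (C(n) = 2 + 10 = 12)
1/((C(-5)*D(-5))*(-16)) = 1/((12*(-30))*(-16)) = 1/(-360*(-16)) = 1/5760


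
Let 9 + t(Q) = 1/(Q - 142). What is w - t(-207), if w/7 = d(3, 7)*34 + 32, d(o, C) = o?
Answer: 330504/349 ≈ 947.00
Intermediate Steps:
t(Q) = -9 + 1/(-142 + Q) (t(Q) = -9 + 1/(Q - 142) = -9 + 1/(-142 + Q))
w = 938 (w = 7*(3*34 + 32) = 7*(102 + 32) = 7*134 = 938)
w - t(-207) = 938 - (1279 - 9*(-207))/(-142 - 207) = 938 - (1279 + 1863)/(-349) = 938 - (-1)*3142/349 = 938 - 1*(-3142/349) = 938 + 3142/349 = 330504/349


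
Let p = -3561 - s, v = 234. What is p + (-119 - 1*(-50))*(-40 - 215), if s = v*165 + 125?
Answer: -24701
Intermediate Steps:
s = 38735 (s = 234*165 + 125 = 38610 + 125 = 38735)
p = -42296 (p = -3561 - 1*38735 = -3561 - 38735 = -42296)
p + (-119 - 1*(-50))*(-40 - 215) = -42296 + (-119 - 1*(-50))*(-40 - 215) = -42296 + (-119 + 50)*(-255) = -42296 - 69*(-255) = -42296 + 17595 = -24701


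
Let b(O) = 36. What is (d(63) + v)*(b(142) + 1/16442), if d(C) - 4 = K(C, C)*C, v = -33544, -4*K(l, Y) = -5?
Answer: -79224595485/65768 ≈ -1.2046e+6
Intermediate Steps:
K(l, Y) = 5/4 (K(l, Y) = -¼*(-5) = 5/4)
d(C) = 4 + 5*C/4
(d(63) + v)*(b(142) + 1/16442) = ((4 + (5/4)*63) - 33544)*(36 + 1/16442) = ((4 + 315/4) - 33544)*(36 + 1/16442) = (331/4 - 33544)*(591913/16442) = -133845/4*591913/16442 = -79224595485/65768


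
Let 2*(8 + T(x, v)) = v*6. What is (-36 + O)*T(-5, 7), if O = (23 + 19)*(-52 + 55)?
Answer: 1170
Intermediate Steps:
T(x, v) = -8 + 3*v (T(x, v) = -8 + (v*6)/2 = -8 + (6*v)/2 = -8 + 3*v)
O = 126 (O = 42*3 = 126)
(-36 + O)*T(-5, 7) = (-36 + 126)*(-8 + 3*7) = 90*(-8 + 21) = 90*13 = 1170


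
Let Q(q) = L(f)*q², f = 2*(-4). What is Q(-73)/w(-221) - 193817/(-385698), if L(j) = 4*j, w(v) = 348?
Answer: -5475405019/11185242 ≈ -489.52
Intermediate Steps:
f = -8
Q(q) = -32*q² (Q(q) = (4*(-8))*q² = -32*q²)
Q(-73)/w(-221) - 193817/(-385698) = -32*(-73)²/348 - 193817/(-385698) = -32*5329*(1/348) - 193817*(-1/385698) = -170528*1/348 + 193817/385698 = -42632/87 + 193817/385698 = -5475405019/11185242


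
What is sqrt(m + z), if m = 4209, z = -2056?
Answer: sqrt(2153) ≈ 46.400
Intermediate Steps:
sqrt(m + z) = sqrt(4209 - 2056) = sqrt(2153)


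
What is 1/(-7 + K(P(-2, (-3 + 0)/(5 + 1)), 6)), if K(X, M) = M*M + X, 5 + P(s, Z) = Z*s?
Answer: 1/25 ≈ 0.040000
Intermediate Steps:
P(s, Z) = -5 + Z*s
K(X, M) = X + M² (K(X, M) = M² + X = X + M²)
1/(-7 + K(P(-2, (-3 + 0)/(5 + 1)), 6)) = 1/(-7 + ((-5 + ((-3 + 0)/(5 + 1))*(-2)) + 6²)) = 1/(-7 + ((-5 - 3/6*(-2)) + 36)) = 1/(-7 + ((-5 - 3*⅙*(-2)) + 36)) = 1/(-7 + ((-5 - ½*(-2)) + 36)) = 1/(-7 + ((-5 + 1) + 36)) = 1/(-7 + (-4 + 36)) = 1/(-7 + 32) = 1/25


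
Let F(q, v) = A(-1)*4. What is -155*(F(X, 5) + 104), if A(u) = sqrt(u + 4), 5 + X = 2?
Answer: -16120 - 620*sqrt(3) ≈ -17194.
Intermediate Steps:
X = -3 (X = -5 + 2 = -3)
A(u) = sqrt(4 + u)
F(q, v) = 4*sqrt(3) (F(q, v) = sqrt(4 - 1)*4 = sqrt(3)*4 = 4*sqrt(3))
-155*(F(X, 5) + 104) = -155*(4*sqrt(3) + 104) = -155*(104 + 4*sqrt(3)) = -16120 - 620*sqrt(3)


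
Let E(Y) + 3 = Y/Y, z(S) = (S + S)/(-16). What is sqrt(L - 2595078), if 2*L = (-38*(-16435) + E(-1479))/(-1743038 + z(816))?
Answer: 6*I*sqrt(13689654895612010)/435785 ≈ 1610.9*I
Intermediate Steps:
z(S) = -S/8
E(Y) = -2 (E(Y) = -3 + Y/Y = -3 + 1 = -2)
L = -78066/435785 (L = ((-38*(-16435) - 2)/(-1743038 - 1/8*816))/2 = ((624530 - 2)/(-1743038 - 102))/2 = (624528/(-1743140))/2 = (624528*(-1/1743140))/2 = (1/2)*(-156132/435785) = -78066/435785 ≈ -0.17914)
sqrt(L - 2595078) = sqrt(-78066/435785 - 2595078) = sqrt(-1130896144296/435785) = 6*I*sqrt(13689654895612010)/435785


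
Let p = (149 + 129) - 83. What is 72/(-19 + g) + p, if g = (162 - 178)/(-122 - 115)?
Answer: 857901/4487 ≈ 191.20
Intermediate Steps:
g = 16/237 (g = -16/(-237) = -16*(-1/237) = 16/237 ≈ 0.067511)
p = 195 (p = 278 - 83 = 195)
72/(-19 + g) + p = 72/(-19 + 16/237) + 195 = 72/(-4487/237) + 195 = 72*(-237/4487) + 195 = -17064/4487 + 195 = 857901/4487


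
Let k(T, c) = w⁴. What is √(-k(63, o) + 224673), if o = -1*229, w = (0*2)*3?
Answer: √224673 ≈ 474.00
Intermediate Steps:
w = 0 (w = 0*3 = 0)
o = -229
k(T, c) = 0 (k(T, c) = 0⁴ = 0)
√(-k(63, o) + 224673) = √(-1*0 + 224673) = √(0 + 224673) = √224673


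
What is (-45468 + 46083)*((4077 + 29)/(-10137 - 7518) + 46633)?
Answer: 33755361869/1177 ≈ 2.8679e+7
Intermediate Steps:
(-45468 + 46083)*((4077 + 29)/(-10137 - 7518) + 46633) = 615*(4106/(-17655) + 46633) = 615*(4106*(-1/17655) + 46633) = 615*(-4106/17655 + 46633) = 615*(823301509/17655) = 33755361869/1177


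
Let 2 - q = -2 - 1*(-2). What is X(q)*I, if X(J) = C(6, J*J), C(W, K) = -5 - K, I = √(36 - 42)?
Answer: -9*I*√6 ≈ -22.045*I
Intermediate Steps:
I = I*√6 (I = √(-6) = I*√6 ≈ 2.4495*I)
q = 2 (q = 2 - (-2 - 1*(-2)) = 2 - (-2 + 2) = 2 - 1*0 = 2 + 0 = 2)
X(J) = -5 - J² (X(J) = -5 - J*J = -5 - J²)
X(q)*I = (-5 - 1*2²)*(I*√6) = (-5 - 1*4)*(I*√6) = (-5 - 4)*(I*√6) = -9*I*√6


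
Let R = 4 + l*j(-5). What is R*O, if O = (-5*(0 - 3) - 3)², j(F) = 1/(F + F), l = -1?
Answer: 2952/5 ≈ 590.40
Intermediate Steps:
j(F) = 1/(2*F)
R = 41/10 (R = 4 - 1/(2*(-5)) = 4 - (-1)/(2*5) = 4 - 1*(-⅒) = 4 + ⅒ = 41/10 ≈ 4.1000)
O = 144 (O = (-5*(-3) - 3)² = (15 - 3)² = 12² = 144)
R*O = (41/10)*144 = 2952/5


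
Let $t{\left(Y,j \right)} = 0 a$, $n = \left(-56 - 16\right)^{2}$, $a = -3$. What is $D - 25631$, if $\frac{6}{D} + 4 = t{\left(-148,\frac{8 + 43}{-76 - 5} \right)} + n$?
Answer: $- \frac{66384287}{2590} \approx -25631.0$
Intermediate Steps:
$n = 5184$ ($n = \left(-72\right)^{2} = 5184$)
$t{\left(Y,j \right)} = 0$ ($t{\left(Y,j \right)} = 0 \left(-3\right) = 0$)
$D = \frac{3}{2590}$ ($D = \frac{6}{-4 + \left(0 + 5184\right)} = \frac{6}{-4 + 5184} = \frac{6}{5180} = 6 \cdot \frac{1}{5180} = \frac{3}{2590} \approx 0.0011583$)
$D - 25631 = \frac{3}{2590} - 25631 = - \frac{66384287}{2590}$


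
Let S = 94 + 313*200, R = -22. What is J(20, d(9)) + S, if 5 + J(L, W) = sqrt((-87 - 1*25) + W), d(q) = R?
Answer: 62689 + I*sqrt(134) ≈ 62689.0 + 11.576*I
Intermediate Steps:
d(q) = -22
S = 62694 (S = 94 + 62600 = 62694)
J(L, W) = -5 + sqrt(-112 + W) (J(L, W) = -5 + sqrt((-87 - 1*25) + W) = -5 + sqrt((-87 - 25) + W) = -5 + sqrt(-112 + W))
J(20, d(9)) + S = (-5 + sqrt(-112 - 22)) + 62694 = (-5 + sqrt(-134)) + 62694 = (-5 + I*sqrt(134)) + 62694 = 62689 + I*sqrt(134)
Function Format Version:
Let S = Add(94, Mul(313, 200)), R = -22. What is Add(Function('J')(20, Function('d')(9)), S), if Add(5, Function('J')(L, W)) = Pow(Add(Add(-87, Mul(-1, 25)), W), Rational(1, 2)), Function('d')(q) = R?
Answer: Add(62689, Mul(I, Pow(134, Rational(1, 2)))) ≈ Add(62689., Mul(11.576, I))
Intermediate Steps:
Function('d')(q) = -22
S = 62694 (S = Add(94, 62600) = 62694)
Function('J')(L, W) = Add(-5, Pow(Add(-112, W), Rational(1, 2))) (Function('J')(L, W) = Add(-5, Pow(Add(Add(-87, Mul(-1, 25)), W), Rational(1, 2))) = Add(-5, Pow(Add(Add(-87, -25), W), Rational(1, 2))) = Add(-5, Pow(Add(-112, W), Rational(1, 2))))
Add(Function('J')(20, Function('d')(9)), S) = Add(Add(-5, Pow(Add(-112, -22), Rational(1, 2))), 62694) = Add(Add(-5, Pow(-134, Rational(1, 2))), 62694) = Add(Add(-5, Mul(I, Pow(134, Rational(1, 2)))), 62694) = Add(62689, Mul(I, Pow(134, Rational(1, 2))))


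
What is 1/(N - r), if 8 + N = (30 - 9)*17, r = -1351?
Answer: 1/1700 ≈ 0.00058824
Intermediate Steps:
N = 349 (N = -8 + (30 - 9)*17 = -8 + 21*17 = -8 + 357 = 349)
1/(N - r) = 1/(349 - 1*(-1351)) = 1/(349 + 1351) = 1/1700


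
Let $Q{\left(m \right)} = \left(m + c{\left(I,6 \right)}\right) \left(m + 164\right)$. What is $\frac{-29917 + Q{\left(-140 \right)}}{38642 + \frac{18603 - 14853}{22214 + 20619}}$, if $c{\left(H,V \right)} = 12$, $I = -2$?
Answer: $- \frac{128456167}{150468776} \approx -0.85371$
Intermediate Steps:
$Q{\left(m \right)} = \left(12 + m\right) \left(164 + m\right)$ ($Q{\left(m \right)} = \left(m + 12\right) \left(m + 164\right) = \left(12 + m\right) \left(164 + m\right)$)
$\frac{-29917 + Q{\left(-140 \right)}}{38642 + \frac{18603 - 14853}{22214 + 20619}} = \frac{-29917 + \left(1968 + \left(-140\right)^{2} + 176 \left(-140\right)\right)}{38642 + \frac{18603 - 14853}{22214 + 20619}} = \frac{-29917 + \left(1968 + 19600 - 24640\right)}{38642 + \frac{3750}{42833}} = \frac{-29917 - 3072}{38642 + 3750 \cdot \frac{1}{42833}} = - \frac{32989}{38642 + \frac{3750}{42833}} = - \frac{32989}{\frac{1655156536}{42833}} = \left(-32989\right) \frac{42833}{1655156536} = - \frac{128456167}{150468776}$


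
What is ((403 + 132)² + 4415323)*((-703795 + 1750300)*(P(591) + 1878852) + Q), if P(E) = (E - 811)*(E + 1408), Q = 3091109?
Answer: 7080527218664458012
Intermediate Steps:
P(E) = (-811 + E)*(1408 + E)
((403 + 132)² + 4415323)*((-703795 + 1750300)*(P(591) + 1878852) + Q) = ((403 + 132)² + 4415323)*((-703795 + 1750300)*((-1141888 + 591² + 597*591) + 1878852) + 3091109) = (535² + 4415323)*(1046505*((-1141888 + 349281 + 352827) + 1878852) + 3091109) = (286225 + 4415323)*(1046505*(-439780 + 1878852) + 3091109) = 4701548*(1046505*1439072 + 3091109) = 4701548*(1505996043360 + 3091109) = 4701548*1505999134469 = 7080527218664458012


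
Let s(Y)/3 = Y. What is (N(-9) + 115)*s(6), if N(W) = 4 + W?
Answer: 1980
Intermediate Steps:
s(Y) = 3*Y
(N(-9) + 115)*s(6) = ((4 - 9) + 115)*(3*6) = (-5 + 115)*18 = 110*18 = 1980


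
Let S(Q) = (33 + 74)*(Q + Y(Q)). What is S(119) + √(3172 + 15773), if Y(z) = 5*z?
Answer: 76398 + 3*√2105 ≈ 76536.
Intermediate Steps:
S(Q) = 642*Q (S(Q) = (33 + 74)*(Q + 5*Q) = 107*(6*Q) = 642*Q)
S(119) + √(3172 + 15773) = 642*119 + √(3172 + 15773) = 76398 + √18945 = 76398 + 3*√2105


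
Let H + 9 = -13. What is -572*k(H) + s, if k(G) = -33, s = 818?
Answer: 19694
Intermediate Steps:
H = -22 (H = -9 - 13 = -22)
-572*k(H) + s = -572*(-33) + 818 = 18876 + 818 = 19694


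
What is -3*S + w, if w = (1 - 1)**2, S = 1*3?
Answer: -9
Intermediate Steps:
S = 3
w = 0 (w = 0**2 = 0)
-3*S + w = -3*3 + 0 = -9 + 0 = -9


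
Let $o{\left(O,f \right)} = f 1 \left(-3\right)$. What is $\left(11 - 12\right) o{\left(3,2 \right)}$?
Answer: $6$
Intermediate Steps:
$o{\left(O,f \right)} = - 3 f$ ($o{\left(O,f \right)} = f \left(-3\right) = - 3 f$)
$\left(11 - 12\right) o{\left(3,2 \right)} = \left(11 - 12\right) \left(\left(-3\right) 2\right) = \left(-1\right) \left(-6\right) = 6$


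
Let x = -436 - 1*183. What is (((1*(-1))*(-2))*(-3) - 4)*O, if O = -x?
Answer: -6190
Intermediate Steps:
x = -619 (x = -436 - 183 = -619)
O = 619 (O = -1*(-619) = 619)
(((1*(-1))*(-2))*(-3) - 4)*O = (((1*(-1))*(-2))*(-3) - 4)*619 = (-1*(-2)*(-3) - 4)*619 = (2*(-3) - 4)*619 = (-6 - 4)*619 = -10*619 = -6190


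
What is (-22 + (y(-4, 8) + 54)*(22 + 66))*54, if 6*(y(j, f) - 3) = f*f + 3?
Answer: 322740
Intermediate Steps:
y(j, f) = 7/2 + f²/6 (y(j, f) = 3 + (f*f + 3)/6 = 3 + (f² + 3)/6 = 3 + (3 + f²)/6 = 3 + (½ + f²/6) = 7/2 + f²/6)
(-22 + (y(-4, 8) + 54)*(22 + 66))*54 = (-22 + ((7/2 + (⅙)*8²) + 54)*(22 + 66))*54 = (-22 + ((7/2 + (⅙)*64) + 54)*88)*54 = (-22 + ((7/2 + 32/3) + 54)*88)*54 = (-22 + (85/6 + 54)*88)*54 = (-22 + (409/6)*88)*54 = (-22 + 17996/3)*54 = (17930/3)*54 = 322740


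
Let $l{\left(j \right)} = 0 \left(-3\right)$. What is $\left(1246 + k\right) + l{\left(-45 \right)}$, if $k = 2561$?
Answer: $3807$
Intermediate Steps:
$l{\left(j \right)} = 0$
$\left(1246 + k\right) + l{\left(-45 \right)} = \left(1246 + 2561\right) + 0 = 3807 + 0 = 3807$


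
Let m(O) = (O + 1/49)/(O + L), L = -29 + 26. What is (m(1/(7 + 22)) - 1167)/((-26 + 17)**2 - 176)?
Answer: 2458908/200165 ≈ 12.284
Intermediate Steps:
L = -3
m(O) = (1/49 + O)/(-3 + O) (m(O) = (O + 1/49)/(O - 3) = (O + 1/49)/(-3 + O) = (1/49 + O)/(-3 + O))
(m(1/(7 + 22)) - 1167)/((-26 + 17)**2 - 176) = ((1/49 + 1/(7 + 22))/(-3 + 1/(7 + 22)) - 1167)/((-26 + 17)**2 - 176) = ((1/49 + 1/29)/(-3 + 1/29) - 1167)/((-9)**2 - 176) = ((1/49 + 1/29)/(-3 + 1/29) - 1167)/(81 - 176) = ((78/1421)/(-86/29) - 1167)/(-95) = (-29/86*78/1421 - 1167)*(-1/95) = (-39/2107 - 1167)*(-1/95) = -2458908/2107*(-1/95) = 2458908/200165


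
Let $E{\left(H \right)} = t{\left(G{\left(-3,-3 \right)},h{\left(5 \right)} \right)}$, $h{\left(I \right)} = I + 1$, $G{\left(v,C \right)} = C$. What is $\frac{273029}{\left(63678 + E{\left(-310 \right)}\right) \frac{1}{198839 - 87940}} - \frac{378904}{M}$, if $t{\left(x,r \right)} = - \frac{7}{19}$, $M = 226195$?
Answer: $\frac{26025643458595011}{54733535125} \approx 4.755 \cdot 10^{5}$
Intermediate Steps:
$h{\left(I \right)} = 1 + I$
$t{\left(x,r \right)} = - \frac{7}{19}$ ($t{\left(x,r \right)} = \left(-7\right) \frac{1}{19} = - \frac{7}{19}$)
$E{\left(H \right)} = - \frac{7}{19}$
$\frac{273029}{\left(63678 + E{\left(-310 \right)}\right) \frac{1}{198839 - 87940}} - \frac{378904}{M} = \frac{273029}{\left(63678 - \frac{7}{19}\right) \frac{1}{198839 - 87940}} - \frac{378904}{226195} = \frac{273029}{\frac{1209875}{19} \cdot \frac{1}{110899}} - \frac{378904}{226195} = \frac{273029}{\frac{1209875}{2107081}} - \frac{378904}{226195} = 273029 \cdot \frac{2107081}{1209875} - \frac{378904}{226195} = \frac{575294218349}{1209875} - \frac{378904}{226195} = \frac{26025643458595011}{54733535125}$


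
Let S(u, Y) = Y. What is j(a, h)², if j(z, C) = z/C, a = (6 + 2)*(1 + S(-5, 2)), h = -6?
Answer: 16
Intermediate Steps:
a = 24 (a = (6 + 2)*(1 + 2) = 8*3 = 24)
j(a, h)² = (24/(-6))² = (24*(-⅙))² = (-4)² = 16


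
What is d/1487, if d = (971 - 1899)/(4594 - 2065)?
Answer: -928/3760623 ≈ -0.00024677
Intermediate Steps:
d = -928/2529 ≈ -0.36694
d/1487 = -928/2529/1487 = -928/2529*1/1487 = -928/3760623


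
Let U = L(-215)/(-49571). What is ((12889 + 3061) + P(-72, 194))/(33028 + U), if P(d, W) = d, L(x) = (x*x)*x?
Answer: 787088338/1647169363 ≈ 0.47784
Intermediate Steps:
L(x) = x**3 (L(x) = x**2*x = x**3)
U = 9938375/49571 (U = (-215)**3/(-49571) = -9938375*(-1/49571) = 9938375/49571 ≈ 200.49)
((12889 + 3061) + P(-72, 194))/(33028 + U) = ((12889 + 3061) - 72)/(33028 + 9938375/49571) = (15950 - 72)/(1647169363/49571) = 15878*(49571/1647169363) = 787088338/1647169363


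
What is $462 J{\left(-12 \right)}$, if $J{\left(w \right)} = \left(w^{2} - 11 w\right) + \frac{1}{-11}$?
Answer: $127470$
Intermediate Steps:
$J{\left(w \right)} = - \frac{1}{11} + w^{2} - 11 w$ ($J{\left(w \right)} = \left(w^{2} - 11 w\right) - \frac{1}{11} = - \frac{1}{11} + w^{2} - 11 w$)
$462 J{\left(-12 \right)} = 462 \left(- \frac{1}{11} + \left(-12\right)^{2} - -132\right) = 462 \left(- \frac{1}{11} + 144 + 132\right) = 462 \cdot \frac{3035}{11} = 127470$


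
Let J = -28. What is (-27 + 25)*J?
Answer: 56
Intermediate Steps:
(-27 + 25)*J = (-27 + 25)*(-28) = -2*(-28) = 56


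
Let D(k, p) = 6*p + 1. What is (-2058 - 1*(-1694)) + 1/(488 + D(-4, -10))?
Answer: -156155/429 ≈ -364.00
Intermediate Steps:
D(k, p) = 1 + 6*p
(-2058 - 1*(-1694)) + 1/(488 + D(-4, -10)) = (-2058 - 1*(-1694)) + 1/(488 + (1 + 6*(-10))) = (-2058 + 1694) + 1/(488 + (1 - 60)) = -364 + 1/(488 - 59) = -364 + 1/429 = -156155/429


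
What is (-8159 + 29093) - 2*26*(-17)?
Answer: 21818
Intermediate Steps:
(-8159 + 29093) - 2*26*(-17) = 20934 - 52*(-17) = 20934 + 884 = 21818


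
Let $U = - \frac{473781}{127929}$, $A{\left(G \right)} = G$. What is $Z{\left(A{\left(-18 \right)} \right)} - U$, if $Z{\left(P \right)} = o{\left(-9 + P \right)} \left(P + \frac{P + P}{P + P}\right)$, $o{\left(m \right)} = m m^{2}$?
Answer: $\frac{14268974800}{42643} \approx 3.3461 \cdot 10^{5}$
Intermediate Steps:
$o{\left(m \right)} = m^{3}$
$U = - \frac{157927}{42643}$ ($U = \left(-473781\right) \frac{1}{127929} = - \frac{157927}{42643} \approx -3.7035$)
$Z{\left(P \right)} = \left(-9 + P\right)^{3} \left(1 + P\right)$ ($Z{\left(P \right)} = \left(-9 + P\right)^{3} \left(P + \frac{P + P}{P + P}\right) = \left(-9 + P\right)^{3} \left(P + \frac{2 P}{2 P}\right) = \left(-9 + P\right)^{3} \left(P + 2 P \frac{1}{2 P}\right) = \left(-9 + P\right)^{3} \left(P + 1\right) = \left(-9 + P\right)^{3} \left(1 + P\right)$)
$Z{\left(A{\left(-18 \right)} \right)} - U = \left(-9 - 18\right)^{3} \left(1 - 18\right) - - \frac{157927}{42643} = \left(-27\right)^{3} \left(-17\right) + \frac{157927}{42643} = \left(-19683\right) \left(-17\right) + \frac{157927}{42643} = 334611 + \frac{157927}{42643} = \frac{14268974800}{42643}$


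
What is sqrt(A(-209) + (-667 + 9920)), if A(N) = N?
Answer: 2*sqrt(2261) ≈ 95.100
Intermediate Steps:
sqrt(A(-209) + (-667 + 9920)) = sqrt(-209 + (-667 + 9920)) = sqrt(-209 + 9253) = sqrt(9044) = 2*sqrt(2261)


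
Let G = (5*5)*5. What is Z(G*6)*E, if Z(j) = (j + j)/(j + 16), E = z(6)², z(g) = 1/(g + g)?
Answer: 125/9192 ≈ 0.013599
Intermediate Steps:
G = 125 (G = 25*5 = 125)
z(g) = 1/(2*g)
E = 1/144 (E = ((½)/6)² = ((½)*(⅙))² = (1/12)² = 1/144 ≈ 0.0069444)
Z(j) = 2*j/(16 + j) (Z(j) = (2*j)/(16 + j) = 2*j/(16 + j))
Z(G*6)*E = (2*(125*6)/(16 + 125*6))*(1/144) = (2*750/(16 + 750))*(1/144) = (2*750/766)*(1/144) = (2*750*(1/766))*(1/144) = (750/383)*(1/144) = 125/9192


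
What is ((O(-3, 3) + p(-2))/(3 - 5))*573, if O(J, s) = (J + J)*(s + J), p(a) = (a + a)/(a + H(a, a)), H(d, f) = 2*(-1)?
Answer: -573/2 ≈ -286.50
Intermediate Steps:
H(d, f) = -2
p(a) = 2*a/(-2 + a) (p(a) = (a + a)/(a - 2) = (2*a)/(-2 + a) = 2*a/(-2 + a))
O(J, s) = 2*J*(J + s) (O(J, s) = (2*J)*(J + s) = 2*J*(J + s))
((O(-3, 3) + p(-2))/(3 - 5))*573 = ((2*(-3)*(-3 + 3) + 2*(-2)/(-2 - 2))/(3 - 5))*573 = ((2*(-3)*0 + 2*(-2)/(-4))/(-2))*573 = ((0 + 2*(-2)*(-¼))*(-½))*573 = ((0 + 1)*(-½))*573 = (1*(-½))*573 = -½*573 = -573/2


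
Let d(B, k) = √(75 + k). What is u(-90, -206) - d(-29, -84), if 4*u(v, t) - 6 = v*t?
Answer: 9273/2 - 3*I ≈ 4636.5 - 3.0*I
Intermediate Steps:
u(v, t) = 3/2 + t*v/4 (u(v, t) = 3/2 + (v*t)/4 = 3/2 + (t*v)/4 = 3/2 + t*v/4)
u(-90, -206) - d(-29, -84) = (3/2 + (¼)*(-206)*(-90)) - √(75 - 84) = (3/2 + 4635) - √(-9) = 9273/2 - 3*I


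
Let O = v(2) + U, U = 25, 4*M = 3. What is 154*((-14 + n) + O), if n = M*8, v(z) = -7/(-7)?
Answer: 2772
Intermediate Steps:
M = ¾ (M = (¼)*3 = ¾ ≈ 0.75000)
v(z) = 1 (v(z) = -7*(-⅐) = 1)
O = 26 (O = 1 + 25 = 26)
n = 6 (n = (¾)*8 = 6)
154*((-14 + n) + O) = 154*((-14 + 6) + 26) = 154*(-8 + 26) = 154*18 = 2772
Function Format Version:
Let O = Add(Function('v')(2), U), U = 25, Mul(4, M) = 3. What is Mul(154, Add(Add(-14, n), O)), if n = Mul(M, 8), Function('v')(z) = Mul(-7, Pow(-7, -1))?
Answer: 2772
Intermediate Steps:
M = Rational(3, 4) (M = Mul(Rational(1, 4), 3) = Rational(3, 4) ≈ 0.75000)
Function('v')(z) = 1 (Function('v')(z) = Mul(-7, Rational(-1, 7)) = 1)
O = 26 (O = Add(1, 25) = 26)
n = 6 (n = Mul(Rational(3, 4), 8) = 6)
Mul(154, Add(Add(-14, n), O)) = Mul(154, Add(Add(-14, 6), 26)) = Mul(154, Add(-8, 26)) = Mul(154, 18) = 2772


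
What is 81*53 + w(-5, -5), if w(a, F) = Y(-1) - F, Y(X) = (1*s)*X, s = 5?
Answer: 4293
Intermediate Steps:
Y(X) = 5*X (Y(X) = (1*5)*X = 5*X)
w(a, F) = -5 - F (w(a, F) = 5*(-1) - F = -5 - F)
81*53 + w(-5, -5) = 81*53 + (-5 - 1*(-5)) = 4293 + (-5 + 5) = 4293 + 0 = 4293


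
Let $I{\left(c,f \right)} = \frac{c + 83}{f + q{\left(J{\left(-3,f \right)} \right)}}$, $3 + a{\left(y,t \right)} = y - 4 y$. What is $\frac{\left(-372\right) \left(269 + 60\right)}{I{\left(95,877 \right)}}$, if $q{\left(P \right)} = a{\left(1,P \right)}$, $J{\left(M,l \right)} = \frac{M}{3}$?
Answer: $- \frac{53299974}{89} \approx -5.9888 \cdot 10^{5}$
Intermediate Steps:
$a{\left(y,t \right)} = -3 - 3 y$ ($a{\left(y,t \right)} = -3 + \left(y - 4 y\right) = -3 - 3 y$)
$J{\left(M,l \right)} = \frac{M}{3}$ ($J{\left(M,l \right)} = M \frac{1}{3} = \frac{M}{3}$)
$q{\left(P \right)} = -6$ ($q{\left(P \right)} = -3 - 3 = -6$)
$I{\left(c,f \right)} = \frac{83 + c}{-6 + f}$ ($I{\left(c,f \right)} = \frac{c + 83}{f - 6} = \frac{83 + c}{-6 + f}$)
$\frac{\left(-372\right) \left(269 + 60\right)}{I{\left(95,877 \right)}} = \frac{\left(-372\right) \left(269 + 60\right)}{\frac{1}{-6 + 877} \left(83 + 95\right)} = \frac{\left(-372\right) 329}{\frac{1}{871} \cdot 178} = - \frac{122388}{\frac{1}{871} \cdot 178} = - \frac{122388}{\frac{178}{871}} = \left(-122388\right) \frac{871}{178} = - \frac{53299974}{89}$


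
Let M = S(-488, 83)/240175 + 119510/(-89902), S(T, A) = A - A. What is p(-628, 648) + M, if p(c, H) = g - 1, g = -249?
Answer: -11297505/44951 ≈ -251.33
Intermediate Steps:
S(T, A) = 0
p(c, H) = -250 (p(c, H) = -249 - 1 = -250)
M = -59755/44951 (M = 0/240175 + 119510/(-89902) = 0*(1/240175) + 119510*(-1/89902) = 0 - 59755/44951 = -59755/44951 ≈ -1.3293)
p(-628, 648) + M = -250 - 59755/44951 = -11297505/44951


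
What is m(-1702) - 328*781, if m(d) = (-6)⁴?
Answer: -254872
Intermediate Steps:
m(d) = 1296
m(-1702) - 328*781 = 1296 - 328*781 = 1296 - 256168 = -254872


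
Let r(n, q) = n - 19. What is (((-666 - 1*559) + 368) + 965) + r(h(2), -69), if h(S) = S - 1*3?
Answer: 88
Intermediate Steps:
h(S) = -3 + S (h(S) = S - 3 = -3 + S)
r(n, q) = -19 + n
(((-666 - 1*559) + 368) + 965) + r(h(2), -69) = (((-666 - 1*559) + 368) + 965) + (-19 + (-3 + 2)) = (((-666 - 559) + 368) + 965) + (-19 - 1) = ((-1225 + 368) + 965) - 20 = (-857 + 965) - 20 = 108 - 20 = 88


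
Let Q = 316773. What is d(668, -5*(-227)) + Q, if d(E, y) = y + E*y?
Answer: 1076088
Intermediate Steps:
d(668, -5*(-227)) + Q = (-5*(-227))*(1 + 668) + 316773 = 1135*669 + 316773 = 759315 + 316773 = 1076088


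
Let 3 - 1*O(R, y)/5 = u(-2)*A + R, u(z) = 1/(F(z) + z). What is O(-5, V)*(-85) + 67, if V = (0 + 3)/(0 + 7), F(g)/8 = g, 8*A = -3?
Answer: -159559/48 ≈ -3324.1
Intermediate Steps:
A = -3/8 (A = (⅛)*(-3) = -3/8 ≈ -0.37500)
F(g) = 8*g
u(z) = 1/(9*z) (u(z) = 1/(8*z + z) = 1/(9*z))
V = 3/7 ≈ 0.42857
O(R, y) = 715/48 - 5*R (O(R, y) = 15 - 5*(((⅑)/(-2))*(-3/8) + R) = 15 - 5*(((⅑)*(-½))*(-3/8) + R) = 15 - 5*(-1/18*(-3/8) + R) = 15 - 5*(1/48 + R) = 15 + (-5/48 - 5*R) = 715/48 - 5*R)
O(-5, V)*(-85) + 67 = (715/48 - 5*(-5))*(-85) + 67 = (715/48 + 25)*(-85) + 67 = (1915/48)*(-85) + 67 = -162775/48 + 67 = -159559/48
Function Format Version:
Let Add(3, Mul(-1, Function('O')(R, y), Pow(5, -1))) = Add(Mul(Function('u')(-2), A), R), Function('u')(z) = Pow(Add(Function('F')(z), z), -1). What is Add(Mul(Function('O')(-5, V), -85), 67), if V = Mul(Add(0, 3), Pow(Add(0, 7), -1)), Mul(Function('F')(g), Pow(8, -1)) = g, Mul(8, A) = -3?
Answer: Rational(-159559, 48) ≈ -3324.1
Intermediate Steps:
A = Rational(-3, 8) (A = Mul(Rational(1, 8), -3) = Rational(-3, 8) ≈ -0.37500)
Function('F')(g) = Mul(8, g)
Function('u')(z) = Mul(Rational(1, 9), Pow(z, -1)) (Function('u')(z) = Pow(Add(Mul(8, z), z), -1) = Pow(Mul(9, z), -1) = Mul(Rational(1, 9), Pow(z, -1)))
V = Rational(3, 7) (V = Mul(3, Pow(7, -1)) = Mul(3, Rational(1, 7)) = Rational(3, 7) ≈ 0.42857)
Function('O')(R, y) = Add(Rational(715, 48), Mul(-5, R)) (Function('O')(R, y) = Add(15, Mul(-5, Add(Mul(Mul(Rational(1, 9), Pow(-2, -1)), Rational(-3, 8)), R))) = Add(15, Mul(-5, Add(Mul(Mul(Rational(1, 9), Rational(-1, 2)), Rational(-3, 8)), R))) = Add(15, Mul(-5, Add(Mul(Rational(-1, 18), Rational(-3, 8)), R))) = Add(15, Mul(-5, Add(Rational(1, 48), R))) = Add(15, Add(Rational(-5, 48), Mul(-5, R))) = Add(Rational(715, 48), Mul(-5, R)))
Add(Mul(Function('O')(-5, V), -85), 67) = Add(Mul(Add(Rational(715, 48), Mul(-5, -5)), -85), 67) = Add(Mul(Add(Rational(715, 48), 25), -85), 67) = Add(Mul(Rational(1915, 48), -85), 67) = Add(Rational(-162775, 48), 67) = Rational(-159559, 48)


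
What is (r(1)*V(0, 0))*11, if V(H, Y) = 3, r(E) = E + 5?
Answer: 198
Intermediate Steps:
r(E) = 5 + E
(r(1)*V(0, 0))*11 = ((5 + 1)*3)*11 = (6*3)*11 = 18*11 = 198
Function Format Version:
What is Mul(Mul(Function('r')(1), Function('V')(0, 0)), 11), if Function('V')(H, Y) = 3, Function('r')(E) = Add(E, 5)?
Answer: 198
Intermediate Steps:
Function('r')(E) = Add(5, E)
Mul(Mul(Function('r')(1), Function('V')(0, 0)), 11) = Mul(Mul(Add(5, 1), 3), 11) = Mul(Mul(6, 3), 11) = Mul(18, 11) = 198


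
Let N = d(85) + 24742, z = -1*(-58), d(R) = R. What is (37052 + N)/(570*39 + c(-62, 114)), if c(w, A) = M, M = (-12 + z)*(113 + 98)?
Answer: 61879/31936 ≈ 1.9376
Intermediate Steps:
z = 58
N = 24827 (N = 85 + 24742 = 24827)
M = 9706 (M = (-12 + 58)*(113 + 98) = 46*211 = 9706)
c(w, A) = 9706
(37052 + N)/(570*39 + c(-62, 114)) = (37052 + 24827)/(570*39 + 9706) = 61879/(22230 + 9706) = 61879/31936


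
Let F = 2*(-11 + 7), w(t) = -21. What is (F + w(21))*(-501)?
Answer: 14529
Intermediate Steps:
F = -8 (F = 2*(-4) = -8)
(F + w(21))*(-501) = (-8 - 21)*(-501) = -29*(-501) = 14529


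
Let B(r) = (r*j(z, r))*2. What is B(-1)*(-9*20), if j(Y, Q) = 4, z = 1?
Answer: 1440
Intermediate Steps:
B(r) = 8*r (B(r) = (r*4)*2 = (4*r)*2 = 8*r)
B(-1)*(-9*20) = (8*(-1))*(-9*20) = -8*(-180) = 1440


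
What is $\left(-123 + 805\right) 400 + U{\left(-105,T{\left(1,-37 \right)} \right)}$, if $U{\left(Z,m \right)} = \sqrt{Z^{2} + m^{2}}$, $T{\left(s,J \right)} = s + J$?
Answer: $272911$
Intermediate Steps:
$T{\left(s,J \right)} = J + s$
$\left(-123 + 805\right) 400 + U{\left(-105,T{\left(1,-37 \right)} \right)} = \left(-123 + 805\right) 400 + \sqrt{\left(-105\right)^{2} + \left(-37 + 1\right)^{2}} = 682 \cdot 400 + \sqrt{11025 + \left(-36\right)^{2}} = 272800 + \sqrt{11025 + 1296} = 272800 + \sqrt{12321} = 272800 + 111 = 272911$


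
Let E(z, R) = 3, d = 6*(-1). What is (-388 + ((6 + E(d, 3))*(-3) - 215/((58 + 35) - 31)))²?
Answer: 673143025/3844 ≈ 1.7512e+5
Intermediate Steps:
d = -6
(-388 + ((6 + E(d, 3))*(-3) - 215/((58 + 35) - 31)))² = (-388 + ((6 + 3)*(-3) - 215/((58 + 35) - 31)))² = (-388 + (9*(-3) - 215/(93 - 31)))² = (-388 + (-27 - 215/62))² = (-388 - 1889/62)² = (-25945/62)² = 673143025/3844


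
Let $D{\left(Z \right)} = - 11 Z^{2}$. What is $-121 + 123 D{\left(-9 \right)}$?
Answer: $-109714$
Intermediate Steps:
$-121 + 123 D{\left(-9 \right)} = -121 + 123 \left(- 11 \left(-9\right)^{2}\right) = -121 + 123 \left(\left(-11\right) 81\right) = -121 + 123 \left(-891\right) = -121 - 109593 = -109714$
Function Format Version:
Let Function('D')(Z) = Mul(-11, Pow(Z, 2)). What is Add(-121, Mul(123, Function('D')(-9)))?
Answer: -109714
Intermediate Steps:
Add(-121, Mul(123, Function('D')(-9))) = Add(-121, Mul(123, Mul(-11, Pow(-9, 2)))) = Add(-121, Mul(123, Mul(-11, 81))) = Add(-121, Mul(123, -891)) = Add(-121, -109593) = -109714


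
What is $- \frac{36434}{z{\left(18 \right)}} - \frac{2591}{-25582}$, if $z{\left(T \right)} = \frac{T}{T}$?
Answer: $- \frac{932051997}{25582} \approx -36434.0$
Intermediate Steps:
$z{\left(T \right)} = 1$
$- \frac{36434}{z{\left(18 \right)}} - \frac{2591}{-25582} = - \frac{36434}{1} - \frac{2591}{-25582} = \left(-36434\right) 1 - - \frac{2591}{25582} = -36434 + \frac{2591}{25582} = - \frac{932051997}{25582}$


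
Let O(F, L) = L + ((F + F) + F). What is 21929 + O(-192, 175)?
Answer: 21528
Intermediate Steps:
O(F, L) = L + 3*F (O(F, L) = L + (2*F + F) = L + 3*F)
21929 + O(-192, 175) = 21929 + (175 + 3*(-192)) = 21929 + (175 - 576) = 21929 - 401 = 21528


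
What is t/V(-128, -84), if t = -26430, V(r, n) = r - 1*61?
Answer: 8810/63 ≈ 139.84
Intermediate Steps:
V(r, n) = -61 + r (V(r, n) = r - 61 = -61 + r)
t/V(-128, -84) = -26430/(-61 - 128) = -26430/(-189) = -26430*(-1/189) = 8810/63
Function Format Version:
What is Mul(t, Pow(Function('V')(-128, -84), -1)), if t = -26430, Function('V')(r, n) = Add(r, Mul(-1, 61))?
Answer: Rational(8810, 63) ≈ 139.84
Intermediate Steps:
Function('V')(r, n) = Add(-61, r) (Function('V')(r, n) = Add(r, -61) = Add(-61, r))
Mul(t, Pow(Function('V')(-128, -84), -1)) = Mul(-26430, Pow(Add(-61, -128), -1)) = Mul(-26430, Pow(-189, -1)) = Mul(-26430, Rational(-1, 189)) = Rational(8810, 63)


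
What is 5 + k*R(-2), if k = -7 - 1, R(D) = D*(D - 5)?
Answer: -107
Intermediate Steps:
R(D) = D*(-5 + D)
k = -8
5 + k*R(-2) = 5 - (-16)*(-5 - 2) = 5 - (-16)*(-7) = 5 - 8*14 = 5 - 112 = -107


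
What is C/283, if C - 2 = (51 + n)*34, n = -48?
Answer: 104/283 ≈ 0.36749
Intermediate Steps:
C = 104 (C = 2 + (51 - 48)*34 = 2 + 3*34 = 2 + 102 = 104)
C/283 = 104/283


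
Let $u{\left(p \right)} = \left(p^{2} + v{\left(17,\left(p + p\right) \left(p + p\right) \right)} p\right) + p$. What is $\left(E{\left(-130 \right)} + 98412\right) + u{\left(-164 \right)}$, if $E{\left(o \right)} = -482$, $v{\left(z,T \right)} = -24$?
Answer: $128598$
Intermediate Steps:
$u{\left(p \right)} = p^{2} - 23 p$ ($u{\left(p \right)} = \left(p^{2} - 24 p\right) + p = p^{2} - 23 p$)
$\left(E{\left(-130 \right)} + 98412\right) + u{\left(-164 \right)} = \left(-482 + 98412\right) - 164 \left(-23 - 164\right) = 97930 - -30668 = 97930 + 30668 = 128598$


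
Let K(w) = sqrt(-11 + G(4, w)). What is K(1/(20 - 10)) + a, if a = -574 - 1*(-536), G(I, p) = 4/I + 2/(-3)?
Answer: -38 + 4*I*sqrt(6)/3 ≈ -38.0 + 3.266*I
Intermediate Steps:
G(I, p) = -2/3 + 4/I (G(I, p) = 4/I + 2*(-1/3) = 4/I - 2/3 = -2/3 + 4/I)
a = -38 (a = -574 + 536 = -38)
K(w) = 4*I*sqrt(6)/3 (K(w) = sqrt(-11 + (-2/3 + 4/4)) = sqrt(-11 + (-2/3 + 4*(1/4))) = sqrt(-11 + (-2/3 + 1)) = sqrt(-11 + 1/3) = sqrt(-32/3) = 4*I*sqrt(6)/3)
K(1/(20 - 10)) + a = 4*I*sqrt(6)/3 - 38 = -38 + 4*I*sqrt(6)/3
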